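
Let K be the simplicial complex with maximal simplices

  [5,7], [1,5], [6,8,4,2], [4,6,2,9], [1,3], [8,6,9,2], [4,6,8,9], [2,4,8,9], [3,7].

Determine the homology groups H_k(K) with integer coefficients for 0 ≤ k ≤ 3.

We work with the vertex ordering 1 < 2 < 3 < 4 < 5 < 6 < 7 < 8 < 9. The simplices of K, each written with vertices in increasing order, are:

  0-simplices (9): [1], [2], [3], [4], [5], [6], [7], [8], [9]
  1-simplices (14): [1,3], [1,5], [2,4], [2,6], [2,8], [2,9], [3,7], [4,6], [4,8], [4,9], [5,7], [6,8], [6,9], [8,9]
  2-simplices (10): [2,4,6], [2,4,8], [2,4,9], [2,6,8], [2,6,9], [2,8,9], [4,6,8], [4,6,9], [4,8,9], [6,8,9]
  3-simplices (5): [2,4,6,8], [2,4,6,9], [2,4,8,9], [2,6,8,9], [4,6,8,9]

Hence C_0 ≅ Z^9, C_1 ≅ Z^14, C_2 ≅ Z^10, C_3 ≅ Z^5.

∂_1: C_1 → C_0 maps an edge to its endpoints' difference, ∂[p,q] = q − p. For instance
  ∂[2,6] = [6] − [2].
This gives a 9×14 integer matrix of rank 7; reducing to Smith normal form yields diagonal entries (1,1,1,1,1,1,1).

Boundary ∂_2: C_2 → C_1 sends each 2-simplex [p,q,r] to [q,r] − [p,r] + [p,q]. For instance
  ∂[2,8,9] = [8,9] − [2,9] + [2,8],
  ∂[2,6,8] = [6,8] − [2,8] + [2,6].
This gives a 14×10 integer matrix of rank 6; reducing to Smith normal form yields diagonal entries (1,1,1,1,1,1).

∂_3: C_3 → C_2 sends each 3-simplex σ to the alternating sum Σ_i (−1)^i (σ with its i-th vertex removed). For instance
  ∂[2,6,8,9] = [6,8,9] − [2,8,9] + [2,6,9] − [2,6,8],
  ∂[2,4,6,8] = [4,6,8] − [2,6,8] + [2,4,8] − [2,4,6].
The resulting 10×5 matrix has rank 4, and its Smith normal form has invariant factors (1,1,1,1).

Now H_k = ker ∂_k / im ∂_{k+1}, so:

  H_0: rank C_0 − rank ∂_1 = 9 − 7 = 2, and the invariant factors of ∂_1 are all 1, so H_0 ≅ Z^2.
  H_1: rank ker ∂_1 − rank ∂_2 = (14 − 7) − 6 = 1, and the invariant factors of ∂_2 are all 1, so H_1 ≅ Z.
  H_2: rank ker ∂_2 − rank ∂_3 = (10 − 6) − 4 = 0, and the invariant factors of ∂_3 are all 1, so H_2 ≅ 0.
  H_3: rank ker ∂_3 − rank ∂_4 = (5 − 4) − 0 = 1, and there is no ∂_4, so H_3 ≅ Z.

H_0 = Z^2,  H_1 = Z,  H_2 = 0,  H_3 = Z.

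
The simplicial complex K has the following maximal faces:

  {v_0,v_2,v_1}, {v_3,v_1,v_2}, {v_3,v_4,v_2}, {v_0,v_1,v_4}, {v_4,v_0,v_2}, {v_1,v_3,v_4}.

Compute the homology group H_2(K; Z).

Fix the vertex order v_0 < v_1 < v_2 < v_3 < v_4 and write every simplex with vertices in increasing order. Then dim K = 2 and the simplices of K are:

  0-simplices (5): [v_0], [v_1], [v_2], [v_3], [v_4]
  1-simplices (9): [v_0,v_1], [v_0,v_2], [v_0,v_4], [v_1,v_2], [v_1,v_3], [v_1,v_4], [v_2,v_3], [v_2,v_4], [v_3,v_4]
  2-simplices (6): [v_0,v_1,v_2], [v_0,v_1,v_4], [v_0,v_2,v_4], [v_1,v_2,v_3], [v_1,v_3,v_4], [v_2,v_3,v_4]

Hence C_0 ≅ Z^5, C_1 ≅ Z^9, C_2 ≅ Z^6.

Boundary ∂_1: C_1 → C_0 is given by ∂[p,q] = [q] − [p]. For instance
  ∂[v_1,v_4] = [v_4] − [v_1].
As a 5×9 matrix over Z this has rank 4, with invariant factors (1,1,1,1).

The boundary map ∂_2: C_2 → C_1 maps a triangle to the signed sum of its edges. For instance
  ∂[v_0,v_2,v_4] = [v_2,v_4] − [v_0,v_4] + [v_0,v_2],
  ∂[v_2,v_3,v_4] = [v_3,v_4] − [v_2,v_4] + [v_2,v_3].
This gives a 9×6 integer matrix of rank 5; reducing to Smith normal form yields diagonal entries (1,1,1,1,1).

Reading off H_k = ker ∂_k / im ∂_{k+1}:

  H_2: rank ker ∂_2 − rank ∂_3 = (6 − 5) − 0 = 1, and there is no ∂_3, so H_2 ≅ Z.

(K is a triangulation of the 2-sphere S^2.)

H_2 = Z.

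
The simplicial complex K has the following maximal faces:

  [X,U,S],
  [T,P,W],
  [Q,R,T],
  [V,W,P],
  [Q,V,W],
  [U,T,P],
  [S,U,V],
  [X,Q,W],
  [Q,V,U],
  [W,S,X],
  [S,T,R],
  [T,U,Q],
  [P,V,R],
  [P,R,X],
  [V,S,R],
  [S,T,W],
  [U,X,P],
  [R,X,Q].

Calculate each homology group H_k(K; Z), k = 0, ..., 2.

H_0 ≅ Z,  H_1 ≅ Z^2,  H_2 ≅ Z.

K has 9 vertices, 27 edges, 18 triangles.
rank ∂_0 = 0, rank ∂_1 = 8 ⇒ b_0 = 9 − 0 − 8 = 1; all invariant factors of ∂_1 are 1 so no torsion. So H_0 ≅ Z.
rank ∂_1 = 8, rank ∂_2 = 17 ⇒ b_1 = 27 − 8 − 17 = 2; all invariant factors of ∂_2 are 1 so no torsion. So H_1 ≅ Z^2.
rank ∂_2 = 17, rank ∂_3 = 0 ⇒ b_2 = 18 − 17 − 0 = 1. So H_2 ≅ Z.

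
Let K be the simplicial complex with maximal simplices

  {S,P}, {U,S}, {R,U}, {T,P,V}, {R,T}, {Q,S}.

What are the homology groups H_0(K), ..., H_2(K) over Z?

K has 7 vertices, 8 edges, 1 triangle.
rank ∂_0 = 0, rank ∂_1 = 6 ⇒ b_0 = 7 − 0 − 6 = 1; all invariant factors of ∂_1 are 1 so no torsion. So H_0 = Z.
rank ∂_1 = 6, rank ∂_2 = 1 ⇒ b_1 = 8 − 6 − 1 = 1; all invariant factors of ∂_2 are 1 so no torsion. So H_1 = Z.
rank ∂_2 = 1, rank ∂_3 = 0 ⇒ b_2 = 1 − 1 − 0 = 0. So H_2 = 0.

H_0 = Z,  H_1 = Z,  H_2 = 0.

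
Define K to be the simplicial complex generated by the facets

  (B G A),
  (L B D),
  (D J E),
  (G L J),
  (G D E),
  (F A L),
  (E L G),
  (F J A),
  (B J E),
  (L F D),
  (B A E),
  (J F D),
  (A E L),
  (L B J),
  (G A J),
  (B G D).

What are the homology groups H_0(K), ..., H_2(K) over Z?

H_0 = Z,  H_1 = Z^2,  H_2 = Z.

Order the vertices as A < B < D < E < F < G < J < L. Listing each simplex with vertices in this order, K has dimension 2 with simplices:

  0-simplices (8): A, B, D, E, F, G, J, L
  1-simplices (24): AB, AE, AF, AG, AJ, AL, BD, BE, BG, BJ, BL, DE, DF, DG, DJ, DL, EG, EJ, EL, FJ, FL, GJ, GL, JL
  2-simplices (16): ABE, ABG, AEL, AFJ, AFL, AGJ, BDG, BDL, BEJ, BJL, DEG, DEJ, DFJ, DFL, EGL, GJL

so the chain groups are C_0 ≅ Z^8, C_1 ≅ Z^24, C_2 ≅ Z^16.

The boundary map ∂_1: C_1 → C_0 is given by ∂[p,q] = [q] − [p]. For instance
  ∂AF = F − A.
This gives a 8×24 integer matrix of rank 7; reducing to Smith normal form yields diagonal entries (1,1,1,1,1,1,1).

The boundary map ∂_2: C_2 → C_1 acts by ∂[p,q,r] = [q,r] − [p,r] + [p,q]. For instance
  ∂DEJ = EJ − DJ + DE,
  ∂AEL = EL − AL + AE.
The 24×16 boundary matrix has rank 15 and Smith normal form diag(1,1,1,1,1,1,1,1,1,1,1,1,1,1,1).

From H_k ≅ ker(∂_k) / im(∂_{k+1}) we obtain:

  H_0: rank C_0 − rank ∂_1 = 8 − 7 = 1, and the invariant factors of ∂_1 are all 1, so H_0 ≅ Z.
  H_1: rank ker ∂_1 − rank ∂_2 = (24 − 7) − 15 = 2, and the invariant factors of ∂_2 are all 1, so H_1 ≅ Z^2.
  H_2: rank ker ∂_2 − rank ∂_3 = (16 − 15) − 0 = 1, and there is no ∂_3, so H_2 ≅ Z.

As a check, the Euler characteristic is 8 − 24 + 16 = 0, which agrees with 1 − 2 + 1 = 0.
(K is a triangulation of the torus T^2.)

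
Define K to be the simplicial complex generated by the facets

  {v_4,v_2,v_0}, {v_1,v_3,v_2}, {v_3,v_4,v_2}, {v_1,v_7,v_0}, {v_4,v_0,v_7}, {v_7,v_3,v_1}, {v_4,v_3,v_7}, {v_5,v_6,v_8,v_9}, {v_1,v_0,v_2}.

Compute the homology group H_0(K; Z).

H_0 = Z^2.

Order the vertices as v_0 < v_1 < v_2 < v_3 < v_4 < v_5 < v_6 < v_7 < v_8 < v_9. Listing each simplex with vertices in this order, K has dimension 3 with simplices:

  0-simplices (10): [v_0], [v_1], [v_2], [v_3], [v_4], [v_5], [v_6], [v_7], [v_8], [v_9]
  1-simplices (18): (18 of them)
  2-simplices (12): (12 of them)
  3-simplices (1): [v_5,v_6,v_8,v_9]

so the chain groups are C_0 ≅ Z^10, C_1 ≅ Z^18, C_2 ≅ Z^12, C_3 ≅ Z^1.

∂_1: C_1 → C_0 is given by ∂[p,q] = [q] − [p].
The resulting 10×18 matrix has rank 8, and its Smith normal form has invariant factors (1,1,1,1,1,1,1,1).

∂_2: C_2 → C_1 maps a triangle to the signed sum of its edges. For instance
  ∂[v_6,v_8,v_9] = [v_8,v_9] − [v_6,v_9] + [v_6,v_8],
  ∂[v_0,v_2,v_4] = [v_2,v_4] − [v_0,v_4] + [v_0,v_2].
The resulting 18×12 matrix has rank 10, and its Smith normal form has invariant factors (1,1,1,1,1,1,1,1,1,1).

Boundary ∂_3: C_3 → C_2 sends each 3-simplex σ to the alternating sum Σ_i (−1)^i (σ with its i-th vertex removed). For instance
  ∂[v_5,v_6,v_8,v_9] = [v_6,v_8,v_9] − [v_5,v_8,v_9] + [v_5,v_6,v_9] − [v_5,v_6,v_8].
As a 12×1 matrix over Z this has rank 1, with invariant factors (1).

Computing H_k = (kernel of ∂_k) / (image of ∂_{k+1}):

  H_0: rank C_0 − rank ∂_1 = 10 − 8 = 2, and the invariant factors of ∂_1 are all 1, so H_0 ≅ Z^2.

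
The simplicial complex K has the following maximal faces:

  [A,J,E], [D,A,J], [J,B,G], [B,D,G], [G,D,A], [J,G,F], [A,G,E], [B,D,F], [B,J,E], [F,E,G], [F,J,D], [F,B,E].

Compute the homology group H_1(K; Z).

H_1 ≅ Z/2Z.

Fix the vertex order A < B < D < E < F < G < J and write every simplex with vertices in increasing order. Then dim K = 2 and the simplices of K are:

  0-simplices (7): A, B, D, E, F, G, J
  1-simplices (18): AD, AE, AG, AJ, BD, BE, BF, BG, BJ, DF, DG, DJ, EF, EG, EJ, FG, FJ, GJ
  2-simplices (12): ADG, ADJ, AEG, AEJ, BDF, BDG, BEF, BEJ, BGJ, DFJ, EFG, FGJ

Hence C_0 ≅ Z^7, C_1 ≅ Z^18, C_2 ≅ Z^12.

The boundary map ∂_1: C_1 → C_0 is given by ∂[p,q] = [q] − [p].
As a 7×18 matrix over Z this has rank 6, with invariant factors (1,1,1,1,1,1).

The boundary map ∂_2: C_2 → C_1 sends each 2-simplex [p,q,r] to [q,r] − [p,r] + [p,q]. For instance
  ∂AEG = EG − AG + AE,
  ∂EFG = FG − EG + EF.
This gives a 18×12 integer matrix of rank 12; reducing to Smith normal form yields diagonal entries (1,1,1,1,1,1,1,1,1,1,1,2).

From H_k ≅ ker(∂_k) / im(∂_{k+1}) we obtain:

  H_1: rank ker ∂_1 − rank ∂_2 = (18 − 6) − 12 = 0, and ∂_2 has invariant factor 2 > 1, so H_1 = Z/2Z.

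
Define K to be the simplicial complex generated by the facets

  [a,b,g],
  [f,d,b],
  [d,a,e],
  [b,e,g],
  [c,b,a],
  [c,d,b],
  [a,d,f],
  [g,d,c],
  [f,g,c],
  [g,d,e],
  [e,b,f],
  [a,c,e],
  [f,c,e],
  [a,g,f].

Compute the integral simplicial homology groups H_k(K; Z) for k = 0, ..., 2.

H_0 = Z,  H_1 = Z^2,  H_2 = Z.

We work with the vertex ordering a < b < c < d < e < f < g. The simplices of K, each written with vertices in increasing order, are:

  0-simplices (7): a, b, c, d, e, f, g
  1-simplices (21): ab, ac, ad, ae, af, ag, bc, bd, be, bf, bg, cd, ce, cf, cg, de, df, dg, ef, eg, fg
  2-simplices (14): abc, abg, ace, ade, adf, afg, bcd, bdf, bef, beg, cdg, cef, cfg, deg

so the chain groups are C_0 ≅ Z^7, C_1 ≅ Z^21, C_2 ≅ Z^14.

The boundary map ∂_1: C_1 → C_0 sends each edge [p,q] (with p < q) to q − p. For instance
  ∂ef = f − e.
The 7×21 boundary matrix has rank 6 and Smith normal form diag(1,1,1,1,1,1).

∂_2: C_2 → C_1 acts by ∂[p,q,r] = [q,r] − [p,r] + [p,q]. For instance
  ∂bef = ef − bf + be,
  ∂cfg = fg − cg + cf.
The 21×14 boundary matrix has rank 13 and Smith normal form diag(1,1,1,1,1,1,1,1,1,1,1,1,1).

Reading off H_k = ker ∂_k / im ∂_{k+1}:

  H_0: rank C_0 − rank ∂_1 = 7 − 6 = 1, and the invariant factors of ∂_1 are all 1, so H_0 = Z.
  H_1: rank ker ∂_1 − rank ∂_2 = (21 − 6) − 13 = 2, and the invariant factors of ∂_2 are all 1, so H_1 = Z^2.
  H_2: rank ker ∂_2 − rank ∂_3 = (14 − 13) − 0 = 1, and there is no ∂_3, so H_2 = Z.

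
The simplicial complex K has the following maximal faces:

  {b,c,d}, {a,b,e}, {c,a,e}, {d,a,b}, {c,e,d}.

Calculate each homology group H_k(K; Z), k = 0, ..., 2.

H_0 ≅ Z,  H_1 ≅ Z,  H_2 = 0.

Fix the vertex order a < b < c < d < e and write every simplex with vertices in increasing order. Then dim K = 2 and the simplices of K are:

  0-simplices (5): a, b, c, d, e
  1-simplices (10): ab, ac, ad, ae, bc, bd, be, cd, ce, de
  2-simplices (5): abd, abe, ace, bcd, cde

giving chain groups C_0 ≅ Z^5, C_1 ≅ Z^10, C_2 ≅ Z^5.

Boundary ∂_1: C_1 → C_0 sends each edge [p,q] (with p < q) to q − p. For instance
  ∂cd = d − c.
This gives a 5×10 integer matrix of rank 4; reducing to Smith normal form yields diagonal entries (1,1,1,1).

∂_2: C_2 → C_1 acts by ∂[p,q,r] = [q,r] − [p,r] + [p,q]. For instance
  ∂ace = ce − ae + ac,
  ∂cde = de − ce + cd.
As a 10×5 matrix over Z this has rank 5, with invariant factors (1,1,1,1,1).

Computing H_k = (kernel of ∂_k) / (image of ∂_{k+1}):

  H_0: rank C_0 − rank ∂_1 = 5 − 4 = 1, and the invariant factors of ∂_1 are all 1, so H_0 = Z.
  H_1: rank ker ∂_1 − rank ∂_2 = (10 − 4) − 5 = 1, and the invariant factors of ∂_2 are all 1, so H_1 = Z.
  H_2: rank ker ∂_2 − rank ∂_3 = (5 − 5) − 0 = 0, and there is no ∂_3, so H_2 = 0.

As a check, the Euler characteristic is 5 − 10 + 5 = 0, which agrees with 1 − 1 + 0 = 0.
(K is a triangulation of the Möbius band.)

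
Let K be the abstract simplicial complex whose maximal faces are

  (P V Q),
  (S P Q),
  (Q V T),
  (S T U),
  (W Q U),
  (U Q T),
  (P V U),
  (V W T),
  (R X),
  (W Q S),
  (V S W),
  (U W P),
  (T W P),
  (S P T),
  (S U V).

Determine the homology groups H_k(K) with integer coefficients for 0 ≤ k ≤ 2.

H_0 = Z^2,  H_1 = Z^2,  H_2 = Z.

Fix the vertex order P < Q < R < S < T < U < V < W < X and write every simplex with vertices in increasing order. Then dim K = 2 and the simplices of K are:

  0-simplices (9): P, Q, R, S, T, U, V, W, X
  1-simplices (22): PQ, PS, PT, PU, PV, PW, QS, QT, QU, QV, QW, RX, ST, SU, SV, SW, TU, TV, TW, UV, UW, VW
  2-simplices (14): PQS, PQV, PST, PTW, PUV, PUW, QSW, QTU, QTV, QUW, STU, SUV, SVW, TVW

so the chain groups are C_0 ≅ Z^9, C_1 ≅ Z^22, C_2 ≅ Z^14.

The boundary map ∂_1: C_1 → C_0 maps an edge to its endpoints' difference, ∂[p,q] = q − p.
As a 9×22 matrix over Z this has rank 7, with invariant factors (1,1,1,1,1,1,1).

∂_2: C_2 → C_1 maps a triangle to the signed sum of its edges. For instance
  ∂STU = TU − SU + ST,
  ∂QTV = TV − QV + QT.
This gives a 22×14 integer matrix of rank 13; reducing to Smith normal form yields diagonal entries (1,1,1,1,1,1,1,1,1,1,1,1,1).

Now H_k = ker ∂_k / im ∂_{k+1}, so:

  H_0: rank C_0 − rank ∂_1 = 9 − 7 = 2, and the invariant factors of ∂_1 are all 1, so H_0 = Z^2.
  H_1: rank ker ∂_1 − rank ∂_2 = (22 − 7) − 13 = 2, and the invariant factors of ∂_2 are all 1, so H_1 = Z^2.
  H_2: rank ker ∂_2 − rank ∂_3 = (14 − 13) − 0 = 1, and there is no ∂_3, so H_2 = Z.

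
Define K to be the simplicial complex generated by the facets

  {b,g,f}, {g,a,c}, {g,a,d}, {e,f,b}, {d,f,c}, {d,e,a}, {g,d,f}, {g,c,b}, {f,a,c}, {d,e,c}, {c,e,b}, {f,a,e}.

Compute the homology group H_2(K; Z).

H_2 ≅ 0.

Take the total order a < b < c < d < e < f < g on the vertex set. Then K (dimension 2) consists of the simplices:

  0-simplices (7): a, b, c, d, e, f, g
  1-simplices (18): ac, ad, ae, af, ag, bc, be, bf, bg, cd, ce, cf, cg, de, df, dg, ef, fg
  2-simplices (12): acf, acg, ade, adg, aef, bce, bcg, bef, bfg, cde, cdf, dfg

Hence C_0 ≅ Z^7, C_1 ≅ Z^18, C_2 ≅ Z^12.

∂_1: C_1 → C_0 maps an edge to its endpoints' difference, ∂[p,q] = q − p. For instance
  ∂fg = g − f.
The resulting 7×18 matrix has rank 6, and its Smith normal form has invariant factors (1,1,1,1,1,1).

∂_2: C_2 → C_1 acts by ∂[p,q,r] = [q,r] − [p,r] + [p,q]. For instance
  ∂bcg = cg − bg + bc,
  ∂bfg = fg − bg + bf.
The 18×12 boundary matrix has rank 12 and Smith normal form diag(1,1,1,1,1,1,1,1,1,1,1,2).

Computing H_k = (kernel of ∂_k) / (image of ∂_{k+1}):

  H_2: rank ker ∂_2 − rank ∂_3 = (12 − 12) − 0 = 0, and there is no ∂_3, so H_2 = 0.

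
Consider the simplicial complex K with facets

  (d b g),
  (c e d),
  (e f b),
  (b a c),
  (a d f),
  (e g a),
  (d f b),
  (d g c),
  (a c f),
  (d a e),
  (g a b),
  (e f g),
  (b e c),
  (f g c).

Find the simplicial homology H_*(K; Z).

K has 7 vertices, 21 edges, 14 triangles.
rank ∂_0 = 0, rank ∂_1 = 6 ⇒ b_0 = 7 − 0 − 6 = 1; all invariant factors of ∂_1 are 1 so no torsion. So H_0 = Z.
rank ∂_1 = 6, rank ∂_2 = 13 ⇒ b_1 = 21 − 6 − 13 = 2; all invariant factors of ∂_2 are 1 so no torsion. So H_1 = Z^2.
rank ∂_2 = 13, rank ∂_3 = 0 ⇒ b_2 = 14 − 13 − 0 = 1. So H_2 = Z.

H_0 ≅ Z,  H_1 ≅ Z^2,  H_2 ≅ Z.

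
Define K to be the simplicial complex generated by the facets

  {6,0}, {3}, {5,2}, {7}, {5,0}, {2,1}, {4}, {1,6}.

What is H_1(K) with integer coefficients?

H_1 = Z.

Take the total order 0 < 1 < 2 < 3 < 4 < 5 < 6 < 7 on the vertex set. Then K (dimension 1) consists of the simplices:

  0-simplices (8): [0], [1], [2], [3], [4], [5], [6], [7]
  1-simplices (5): [0,5], [0,6], [1,2], [1,6], [2,5]

giving chain groups C_0 ≅ Z^8, C_1 ≅ Z^5.

∂_1: C_1 → C_0 sends each edge [p,q] (with p < q) to q − p.
The 8×5 boundary matrix has rank 4 and Smith normal form diag(1,1,1,1).

Now H_k = ker ∂_k / im ∂_{k+1}, so:

  H_1: rank ker ∂_1 − rank ∂_2 = (5 − 4) − 0 = 1, and there is no ∂_2, so H_1 ≅ Z.

(K is a triangulation of the disjoint union of a set of 3 points and the circle S^1.)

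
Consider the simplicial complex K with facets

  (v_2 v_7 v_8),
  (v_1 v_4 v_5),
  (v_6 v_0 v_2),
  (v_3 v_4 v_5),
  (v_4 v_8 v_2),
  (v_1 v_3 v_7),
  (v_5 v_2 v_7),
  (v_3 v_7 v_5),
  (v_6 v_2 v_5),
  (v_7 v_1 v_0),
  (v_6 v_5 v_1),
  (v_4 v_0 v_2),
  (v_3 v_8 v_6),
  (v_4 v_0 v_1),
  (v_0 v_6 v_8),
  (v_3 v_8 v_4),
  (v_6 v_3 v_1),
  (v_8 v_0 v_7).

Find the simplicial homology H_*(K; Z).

Order the vertices as v_0 < v_1 < v_2 < v_3 < v_4 < v_5 < v_6 < v_7 < v_8. Listing each simplex with vertices in this order, K has dimension 2 with simplices:

  0-simplices (9): [v_0], [v_1], [v_2], [v_3], [v_4], [v_5], [v_6], [v_7], [v_8]
  1-simplices (27): (27 of them)
  2-simplices (18): (18 of them)

so the chain groups are C_0 ≅ Z^9, C_1 ≅ Z^27, C_2 ≅ Z^18.

∂_1: C_1 → C_0 maps an edge to its endpoints' difference, ∂[p,q] = q − p. For instance
  ∂[v_1,v_6] = [v_6] − [v_1].
As a 9×27 matrix over Z this has rank 8, with invariant factors (1,1,1,1,1,1,1,1).

The boundary map ∂_2: C_2 → C_1 sends each 2-simplex [p,q,r] to [q,r] − [p,r] + [p,q]. For instance
  ∂[v_2,v_7,v_8] = [v_7,v_8] − [v_2,v_8] + [v_2,v_7],
  ∂[v_1,v_5,v_6] = [v_5,v_6] − [v_1,v_6] + [v_1,v_5].
This gives a 27×18 integer matrix of rank 18; reducing to Smith normal form yields diagonal entries (1,1,1,1,1,1,1,1,1,1,1,1,1,1,1,1,1,2).

From H_k ≅ ker(∂_k) / im(∂_{k+1}) we obtain:

  H_0: rank C_0 − rank ∂_1 = 9 − 8 = 1, and the invariant factors of ∂_1 are all 1, so H_0 ≅ Z.
  H_1: rank ker ∂_1 − rank ∂_2 = (27 − 8) − 18 = 1, and ∂_2 has invariant factor 2 > 1, so H_1 ≅ Z ⊕ Z/2Z.
  H_2: rank ker ∂_2 − rank ∂_3 = (18 − 18) − 0 = 0, and there is no ∂_3, so H_2 ≅ 0.

(K is a triangulation of the Klein bottle.)

H_0 ≅ Z,  H_1 ≅ Z ⊕ Z/2Z,  H_2 = 0.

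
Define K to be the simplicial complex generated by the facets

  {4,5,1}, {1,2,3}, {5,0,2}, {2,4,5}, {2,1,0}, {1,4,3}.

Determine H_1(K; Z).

Take the total order 0 < 1 < 2 < 3 < 4 < 5 on the vertex set. Then K (dimension 2) consists of the simplices:

  0-simplices (6): [0], [1], [2], [3], [4], [5]
  1-simplices (12): [0,1], [0,2], [0,5], [1,2], [1,3], [1,4], [1,5], [2,3], [2,4], [2,5], [3,4], [4,5]
  2-simplices (6): [0,1,2], [0,2,5], [1,2,3], [1,3,4], [1,4,5], [2,4,5]

Hence C_0 ≅ Z^6, C_1 ≅ Z^12, C_2 ≅ Z^6.

The boundary map ∂_1: C_1 → C_0 sends each edge [p,q] (with p < q) to q − p.
The 6×12 boundary matrix has rank 5 and Smith normal form diag(1,1,1,1,1).

The boundary map ∂_2: C_2 → C_1 maps a triangle to the signed sum of its edges. For instance
  ∂[1,4,5] = [4,5] − [1,5] + [1,4],
  ∂[2,4,5] = [4,5] − [2,5] + [2,4].
The 12×6 boundary matrix has rank 6 and Smith normal form diag(1,1,1,1,1,1).

Now H_k = ker ∂_k / im ∂_{k+1}, so:

  H_1: rank ker ∂_1 − rank ∂_2 = (12 − 5) − 6 = 1, and the invariant factors of ∂_2 are all 1, so H_1 ≅ Z.

(K is a triangulation of the cylinder S^1 x I.)

H_1 ≅ Z.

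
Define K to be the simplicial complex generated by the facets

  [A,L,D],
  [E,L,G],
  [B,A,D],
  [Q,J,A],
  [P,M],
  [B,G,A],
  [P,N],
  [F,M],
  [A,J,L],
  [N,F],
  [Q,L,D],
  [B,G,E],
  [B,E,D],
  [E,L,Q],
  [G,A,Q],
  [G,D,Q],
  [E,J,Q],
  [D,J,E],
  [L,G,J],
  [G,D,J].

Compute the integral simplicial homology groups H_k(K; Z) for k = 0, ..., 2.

Take the total order A < B < D < E < F < G < J < L < M < N < P < Q on the vertex set. Then K (dimension 2) consists of the simplices:

  0-simplices (12): A, B, D, E, F, G, J, L, M, N, P, Q
  1-simplices (28): AB, AD, AG, AJ, AL, AQ, BD, BE, BG, DE, DG, DJ, DL, DQ, EG, EJ, EL, EQ, FM, FN, GJ, GL, GQ, JL, JQ, LQ, MP, NP
  2-simplices (16): ABD, ABG, ADL, AGQ, AJL, AJQ, BDE, BEG, DEJ, DGJ, DGQ, DLQ, EGL, EJQ, ELQ, GJL

so the chain groups are C_0 ≅ Z^12, C_1 ≅ Z^28, C_2 ≅ Z^16.

The boundary map ∂_1: C_1 → C_0 sends each edge [p,q] (with p < q) to q − p.
This gives a 12×28 integer matrix of rank 10; reducing to Smith normal form yields diagonal entries (1,1,1,1,1,1,1,1,1,1).

The boundary map ∂_2: C_2 → C_1 sends each 2-simplex [p,q,r] to [q,r] − [p,r] + [p,q]. For instance
  ∂EGL = GL − EL + EG,
  ∂BDE = DE − BE + BD.
The resulting 28×16 matrix has rank 15, and its Smith normal form has invariant factors (1,1,1,1,1,1,1,1,1,1,1,1,1,1,1).

Now H_k = ker ∂_k / im ∂_{k+1}, so:

  H_0: rank C_0 − rank ∂_1 = 12 − 10 = 2, and the invariant factors of ∂_1 are all 1, so H_0 = Z^2.
  H_1: rank ker ∂_1 − rank ∂_2 = (28 − 10) − 15 = 3, and the invariant factors of ∂_2 are all 1, so H_1 = Z^3.
  H_2: rank ker ∂_2 − rank ∂_3 = (16 − 15) − 0 = 1, and there is no ∂_3, so H_2 = Z.

(K is a triangulation of the disjoint union of the circle S^1 and the torus T^2.)

H_0 = Z^2,  H_1 = Z^3,  H_2 = Z.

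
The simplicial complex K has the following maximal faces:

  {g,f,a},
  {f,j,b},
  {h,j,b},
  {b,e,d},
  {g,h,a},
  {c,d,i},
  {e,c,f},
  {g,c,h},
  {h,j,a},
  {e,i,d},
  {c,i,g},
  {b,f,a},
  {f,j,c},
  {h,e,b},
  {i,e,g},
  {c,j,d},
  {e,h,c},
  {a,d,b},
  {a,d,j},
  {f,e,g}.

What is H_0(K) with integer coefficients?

We work with the vertex ordering a < b < c < d < e < f < g < h < i < j. The simplices of K, each written with vertices in increasing order, are:

  0-simplices (10): a, b, c, d, e, f, g, h, i, j
  1-simplices (30): ab, ad, af, ag, ah, aj, bd, be, bf, bh, bj, cd, ce, cf, cg, ch, ci, cj, de, di, dj, ef, eg, eh, ei, fg, fj, gh, gi, hj
  2-simplices (20): abd, abf, adj, afg, agh, ahj, bde, beh, bfj, bhj, cdi, cdj, cef, ceh, cfj, cgh, cgi, dei, efg, egi

Hence C_0 ≅ Z^10, C_1 ≅ Z^30, C_2 ≅ Z^20.

Boundary ∂_1: C_1 → C_0 is given by ∂[p,q] = [q] − [p]. For instance
  ∂gh = h − g.
This gives a 10×30 integer matrix of rank 9; reducing to Smith normal form yields diagonal entries (1,1,1,1,1,1,1,1,1).

∂_2: C_2 → C_1 acts by ∂[p,q,r] = [q,r] − [p,r] + [p,q]. For instance
  ∂bde = de − be + bd,
  ∂adj = dj − aj + ad.
The 30×20 boundary matrix has rank 20 and Smith normal form diag(1,1,1,1,1,1,1,1,1,1,1,1,1,1,1,1,1,1,1,2).

Reading off H_k = ker ∂_k / im ∂_{k+1}:

  H_0: rank C_0 − rank ∂_1 = 10 − 9 = 1, and the invariant factors of ∂_1 are all 1, so H_0 ≅ Z.

(K is a triangulation of the Klein bottle.)

H_0 ≅ Z.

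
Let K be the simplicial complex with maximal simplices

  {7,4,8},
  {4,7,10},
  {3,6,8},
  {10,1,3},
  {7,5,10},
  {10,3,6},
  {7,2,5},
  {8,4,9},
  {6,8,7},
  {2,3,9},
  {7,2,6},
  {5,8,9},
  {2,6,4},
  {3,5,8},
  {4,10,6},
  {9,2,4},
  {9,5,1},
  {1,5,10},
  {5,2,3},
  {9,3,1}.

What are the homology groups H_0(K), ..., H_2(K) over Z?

H_0 ≅ Z,  H_1 ≅ Z ⊕ Z/2Z,  H_2 = 0.

Fix the vertex order 1 < 2 < 3 < 4 < 5 < 6 < 7 < 8 < 9 < 10 and write every simplex with vertices in increasing order. Then dim K = 2 and the simplices of K are:

  0-simplices (10): [1], [2], [3], [4], [5], [6], [7], [8], [9], [10]
  1-simplices (30): (30 of them)
  2-simplices (20): (20 of them)

so the chain groups are C_0 ≅ Z^10, C_1 ≅ Z^30, C_2 ≅ Z^20.

The boundary map ∂_1: C_1 → C_0 maps an edge to its endpoints' difference, ∂[p,q] = q − p. For instance
  ∂[8,9] = [9] − [8].
As a 10×30 matrix over Z this has rank 9, with invariant factors (1,1,1,1,1,1,1,1,1).

∂_2: C_2 → C_1 acts by ∂[p,q,r] = [q,r] − [p,r] + [p,q]. For instance
  ∂[5,7,10] = [7,10] − [5,10] + [5,7],
  ∂[4,7,10] = [7,10] − [4,10] + [4,7].
The 30×20 boundary matrix has rank 20 and Smith normal form diag(1,1,1,1,1,1,1,1,1,1,1,1,1,1,1,1,1,1,1,2).

Now H_k = ker ∂_k / im ∂_{k+1}, so:

  H_0: rank C_0 − rank ∂_1 = 10 − 9 = 1, and the invariant factors of ∂_1 are all 1, so H_0 = Z.
  H_1: rank ker ∂_1 − rank ∂_2 = (30 − 9) − 20 = 1, and ∂_2 has invariant factor 2 > 1, so H_1 = Z ⊕ Z/2Z.
  H_2: rank ker ∂_2 − rank ∂_3 = (20 − 20) − 0 = 0, and there is no ∂_3, so H_2 = 0.

As a check, the Euler characteristic is 10 − 30 + 20 = 0, which agrees with 1 − 1 + 0 = 0.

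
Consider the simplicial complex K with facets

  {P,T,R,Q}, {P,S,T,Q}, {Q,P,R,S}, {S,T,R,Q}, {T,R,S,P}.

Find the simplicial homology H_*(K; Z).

H_0 = Z,  H_1 = 0,  H_2 = 0,  H_3 = Z.

Fix the vertex order P < Q < R < S < T and write every simplex with vertices in increasing order. Then dim K = 3 and the simplices of K are:

  0-simplices (5): P, Q, R, S, T
  1-simplices (10): PQ, PR, PS, PT, QR, QS, QT, RS, RT, ST
  2-simplices (10): PQR, PQS, PQT, PRS, PRT, PST, QRS, QRT, QST, RST
  3-simplices (5): PQRS, PQRT, PQST, PRST, QRST

so the chain groups are C_0 ≅ Z^5, C_1 ≅ Z^10, C_2 ≅ Z^10, C_3 ≅ Z^5.

The boundary map ∂_1: C_1 → C_0 is given by ∂[p,q] = [q] − [p].
The resulting 5×10 matrix has rank 4, and its Smith normal form has invariant factors (1,1,1,1).

Boundary ∂_2: C_2 → C_1 sends each 2-simplex [p,q,r] to [q,r] − [p,r] + [p,q]. For instance
  ∂PRT = RT − PT + PR,
  ∂PQT = QT − PT + PQ.
The 10×10 boundary matrix has rank 6 and Smith normal form diag(1,1,1,1,1,1).

∂_3: C_3 → C_2 sends each 3-simplex σ to the alternating sum Σ_i (−1)^i (σ with its i-th vertex removed). For instance
  ∂PQST = QST − PST + PQT − PQS,
  ∂PRST = RST − PST + PRT − PRS.
The 10×5 boundary matrix has rank 4 and Smith normal form diag(1,1,1,1).

Now H_k = ker ∂_k / im ∂_{k+1}, so:

  H_0: rank C_0 − rank ∂_1 = 5 − 4 = 1, and the invariant factors of ∂_1 are all 1, so H_0 = Z.
  H_1: rank ker ∂_1 − rank ∂_2 = (10 − 4) − 6 = 0, and the invariant factors of ∂_2 are all 1, so H_1 = 0.
  H_2: rank ker ∂_2 − rank ∂_3 = (10 − 6) − 4 = 0, and the invariant factors of ∂_3 are all 1, so H_2 = 0.
  H_3: rank ker ∂_3 − rank ∂_4 = (5 − 4) − 0 = 1, and there is no ∂_4, so H_3 = Z.

(K is a triangulation of the 3-sphere S^3.)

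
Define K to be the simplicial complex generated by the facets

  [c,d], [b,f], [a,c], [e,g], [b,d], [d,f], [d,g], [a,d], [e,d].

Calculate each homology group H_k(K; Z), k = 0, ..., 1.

K has 7 vertices, 9 edges.
rank ∂_0 = 0, rank ∂_1 = 6 ⇒ b_0 = 7 − 0 − 6 = 1; all invariant factors of ∂_1 are 1 so no torsion. So H_0 ≅ Z.
rank ∂_1 = 6, rank ∂_2 = 0 ⇒ b_1 = 9 − 6 − 0 = 3. So H_1 ≅ Z^3.

H_0 ≅ Z,  H_1 ≅ Z^3.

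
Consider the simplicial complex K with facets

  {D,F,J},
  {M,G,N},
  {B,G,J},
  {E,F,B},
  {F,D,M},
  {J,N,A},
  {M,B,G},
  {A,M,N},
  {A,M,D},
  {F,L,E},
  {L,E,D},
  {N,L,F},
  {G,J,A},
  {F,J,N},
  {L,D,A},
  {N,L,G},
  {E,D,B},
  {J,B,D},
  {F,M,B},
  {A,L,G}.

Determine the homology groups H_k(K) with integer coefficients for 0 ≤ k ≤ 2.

K has 10 vertices, 30 edges, 20 triangles.
rank ∂_0 = 0, rank ∂_1 = 9 ⇒ b_0 = 10 − 0 − 9 = 1; all invariant factors of ∂_1 are 1 so no torsion. So H_0 = Z.
rank ∂_1 = 9, rank ∂_2 = 20 ⇒ b_1 = 30 − 9 − 20 = 1; ∂_2 has invariant factor(s) [2] giving torsion. So H_1 = Z ⊕ Z/2.
rank ∂_2 = 20, rank ∂_3 = 0 ⇒ b_2 = 20 − 20 − 0 = 0. So H_2 = 0.

H_0 = Z,  H_1 = Z ⊕ Z/2,  H_2 = 0.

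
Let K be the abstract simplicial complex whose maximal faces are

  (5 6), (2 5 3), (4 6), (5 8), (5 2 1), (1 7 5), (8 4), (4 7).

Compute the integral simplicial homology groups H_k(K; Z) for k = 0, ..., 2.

H_0 ≅ Z,  H_1 ≅ Z^2,  H_2 = 0.

Order the vertices as 1 < 2 < 3 < 4 < 5 < 6 < 7 < 8. Listing each simplex with vertices in this order, K has dimension 2 with simplices:

  0-simplices (8): [1], [2], [3], [4], [5], [6], [7], [8]
  1-simplices (12): [1,2], [1,5], [1,7], [2,3], [2,5], [3,5], [4,6], [4,7], [4,8], [5,6], [5,7], [5,8]
  2-simplices (3): [1,2,5], [1,5,7], [2,3,5]

so the chain groups are C_0 ≅ Z^8, C_1 ≅ Z^12, C_2 ≅ Z^3.

∂_1: C_1 → C_0 sends each edge [p,q] (with p < q) to q − p.
As a 8×12 matrix over Z this has rank 7, with invariant factors (1,1,1,1,1,1,1).

The boundary map ∂_2: C_2 → C_1 sends each 2-simplex [p,q,r] to [q,r] − [p,r] + [p,q]. For instance
  ∂[1,2,5] = [2,5] − [1,5] + [1,2],
  ∂[1,5,7] = [5,7] − [1,7] + [1,5].
This gives a 12×3 integer matrix of rank 3; reducing to Smith normal form yields diagonal entries (1,1,1).

From H_k ≅ ker(∂_k) / im(∂_{k+1}) we obtain:

  H_0: rank C_0 − rank ∂_1 = 8 − 7 = 1, and the invariant factors of ∂_1 are all 1, so H_0 = Z.
  H_1: rank ker ∂_1 − rank ∂_2 = (12 − 7) − 3 = 2, and the invariant factors of ∂_2 are all 1, so H_1 = Z^2.
  H_2: rank ker ∂_2 − rank ∂_3 = (3 − 3) − 0 = 0, and there is no ∂_3, so H_2 = 0.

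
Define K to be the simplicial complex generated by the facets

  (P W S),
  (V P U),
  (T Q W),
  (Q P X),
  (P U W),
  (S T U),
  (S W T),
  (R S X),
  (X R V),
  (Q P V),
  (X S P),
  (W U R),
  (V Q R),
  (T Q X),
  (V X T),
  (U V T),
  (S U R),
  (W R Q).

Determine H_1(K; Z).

We work with the vertex ordering P < Q < R < S < T < U < V < W < X. The simplices of K, each written with vertices in increasing order, are:

  0-simplices (9): P, Q, R, S, T, U, V, W, X
  1-simplices (27): PQ, PS, PU, PV, PW, PX, QR, QT, QV, QW, QX, RS, RU, RV, RW, RX, ST, SU, SW, SX, TU, TV, TW, TX, UV, UW, VX
  2-simplices (18): PQV, PQX, PSW, PSX, PUV, PUW, QRV, QRW, QTW, QTX, RSU, RSX, RUW, RVX, STU, STW, TUV, TVX

Hence C_0 ≅ Z^9, C_1 ≅ Z^27, C_2 ≅ Z^18.

Boundary ∂_1: C_1 → C_0 is given by ∂[p,q] = [q] − [p]. For instance
  ∂PU = U − P.
The 9×27 boundary matrix has rank 8 and Smith normal form diag(1,1,1,1,1,1,1,1).

The boundary map ∂_2: C_2 → C_1 sends each 2-simplex [p,q,r] to [q,r] − [p,r] + [p,q]. For instance
  ∂PQX = QX − PX + PQ,
  ∂STW = TW − SW + ST.
The resulting 27×18 matrix has rank 18, and its Smith normal form has invariant factors (1,1,1,1,1,1,1,1,1,1,1,1,1,1,1,1,1,2).

Now H_k = ker ∂_k / im ∂_{k+1}, so:

  H_1: rank ker ∂_1 − rank ∂_2 = (27 − 8) − 18 = 1, and ∂_2 has invariant factor 2 > 1, so H_1 = Z ⊕ Z/2Z.

(K is a triangulation of the Klein bottle.)

H_1 ≅ Z ⊕ Z/2Z.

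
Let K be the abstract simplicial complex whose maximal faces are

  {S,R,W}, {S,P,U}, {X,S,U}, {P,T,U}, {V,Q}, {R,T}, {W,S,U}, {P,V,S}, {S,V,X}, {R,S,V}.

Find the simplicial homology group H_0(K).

H_0 = Z.

Fix the vertex order P < Q < R < S < T < U < V < W < X and write every simplex with vertices in increasing order. Then dim K = 2 and the simplices of K are:

  0-simplices (9): P, Q, R, S, T, U, V, W, X
  1-simplices (17): PS, PT, PU, PV, QV, RS, RT, RV, RW, SU, SV, SW, SX, TU, UW, UX, VX
  2-simplices (8): PSU, PSV, PTU, RSV, RSW, SUW, SUX, SVX

giving chain groups C_0 ≅ Z^9, C_1 ≅ Z^17, C_2 ≅ Z^8.

The boundary map ∂_1: C_1 → C_0 maps an edge to its endpoints' difference, ∂[p,q] = q − p. For instance
  ∂SX = X − S.
The resulting 9×17 matrix has rank 8, and its Smith normal form has invariant factors (1,1,1,1,1,1,1,1).

Boundary ∂_2: C_2 → C_1 acts by ∂[p,q,r] = [q,r] − [p,r] + [p,q]. For instance
  ∂PTU = TU − PU + PT,
  ∂SUW = UW − SW + SU.
This gives a 17×8 integer matrix of rank 8; reducing to Smith normal form yields diagonal entries (1,1,1,1,1,1,1,1).

Now H_k = ker ∂_k / im ∂_{k+1}, so:

  H_0: rank C_0 − rank ∂_1 = 9 − 8 = 1, and the invariant factors of ∂_1 are all 1, so H_0 = Z.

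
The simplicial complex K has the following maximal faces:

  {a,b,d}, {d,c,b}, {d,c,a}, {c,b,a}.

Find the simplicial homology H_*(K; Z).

Fix the vertex order a < b < c < d and write every simplex with vertices in increasing order. Then dim K = 2 and the simplices of K are:

  0-simplices (4): a, b, c, d
  1-simplices (6): ab, ac, ad, bc, bd, cd
  2-simplices (4): abc, abd, acd, bcd

Hence C_0 ≅ Z^4, C_1 ≅ Z^6, C_2 ≅ Z^4.

∂_1: C_1 → C_0 maps an edge to its endpoints' difference, ∂[p,q] = q − p. For instance
  ∂ab = b − a.
As a 4×6 matrix over Z this has rank 3, with invariant factors (1,1,1).

Boundary ∂_2: C_2 → C_1 sends each 2-simplex [p,q,r] to [q,r] − [p,r] + [p,q]. For instance
  ∂abc = bc − ac + ab,
  ∂bcd = cd − bd + bc.
As a 6×4 matrix over Z this has rank 3, with invariant factors (1,1,1).

Computing H_k = (kernel of ∂_k) / (image of ∂_{k+1}):

  H_0: rank C_0 − rank ∂_1 = 4 − 3 = 1, and the invariant factors of ∂_1 are all 1, so H_0 = Z.
  H_1: rank ker ∂_1 − rank ∂_2 = (6 − 3) − 3 = 0, and the invariant factors of ∂_2 are all 1, so H_1 = 0.
  H_2: rank ker ∂_2 − rank ∂_3 = (4 − 3) − 0 = 1, and there is no ∂_3, so H_2 = Z.

As a check, the Euler characteristic is 4 − 6 + 4 = 2, which agrees with 1 − 0 + 1 = 2.
(K is a triangulation of the 2-sphere S^2.)

H_0 = Z,  H_1 = 0,  H_2 = Z.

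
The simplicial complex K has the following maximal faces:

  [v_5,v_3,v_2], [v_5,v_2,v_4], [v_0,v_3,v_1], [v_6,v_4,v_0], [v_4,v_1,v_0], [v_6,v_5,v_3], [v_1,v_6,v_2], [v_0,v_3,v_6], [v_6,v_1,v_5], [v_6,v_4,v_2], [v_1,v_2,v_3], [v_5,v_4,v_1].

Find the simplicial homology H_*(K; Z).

H_0 ≅ Z,  H_1 ≅ Z/2,  H_2 = 0.

Order the vertices as v_0 < v_1 < v_2 < v_3 < v_4 < v_5 < v_6. Listing each simplex with vertices in this order, K has dimension 2 with simplices:

  0-simplices (7): [v_0], [v_1], [v_2], [v_3], [v_4], [v_5], [v_6]
  1-simplices (18): (18 of them)
  2-simplices (12): (12 of them)

Hence C_0 ≅ Z^7, C_1 ≅ Z^18, C_2 ≅ Z^12.

∂_1: C_1 → C_0 is given by ∂[p,q] = [q] − [p].
The resulting 7×18 matrix has rank 6, and its Smith normal form has invariant factors (1,1,1,1,1,1).

∂_2: C_2 → C_1 sends each 2-simplex [p,q,r] to [q,r] − [p,r] + [p,q]. For instance
  ∂[v_0,v_3,v_6] = [v_3,v_6] − [v_0,v_6] + [v_0,v_3],
  ∂[v_1,v_4,v_5] = [v_4,v_5] − [v_1,v_5] + [v_1,v_4].
The 18×12 boundary matrix has rank 12 and Smith normal form diag(1,1,1,1,1,1,1,1,1,1,1,2).

Computing H_k = (kernel of ∂_k) / (image of ∂_{k+1}):

  H_0: rank C_0 − rank ∂_1 = 7 − 6 = 1, and the invariant factors of ∂_1 are all 1, so H_0 ≅ Z.
  H_1: rank ker ∂_1 − rank ∂_2 = (18 − 6) − 12 = 0, and ∂_2 has invariant factor 2 > 1, so H_1 ≅ Z/2.
  H_2: rank ker ∂_2 − rank ∂_3 = (12 − 12) − 0 = 0, and there is no ∂_3, so H_2 ≅ 0.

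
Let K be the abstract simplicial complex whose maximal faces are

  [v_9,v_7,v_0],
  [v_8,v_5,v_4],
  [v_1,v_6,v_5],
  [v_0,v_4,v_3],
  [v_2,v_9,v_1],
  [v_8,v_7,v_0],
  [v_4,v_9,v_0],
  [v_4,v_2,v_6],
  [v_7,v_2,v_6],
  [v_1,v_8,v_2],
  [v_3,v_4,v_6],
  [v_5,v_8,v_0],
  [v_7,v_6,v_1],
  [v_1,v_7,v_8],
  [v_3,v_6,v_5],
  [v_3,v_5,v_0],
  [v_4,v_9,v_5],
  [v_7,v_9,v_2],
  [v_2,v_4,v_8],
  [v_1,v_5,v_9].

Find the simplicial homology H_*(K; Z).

H_0 ≅ Z,  H_1 ≅ Z ⊕ Z/2,  H_2 = 0.

Take the total order v_0 < v_1 < v_2 < v_3 < v_4 < v_5 < v_6 < v_7 < v_8 < v_9 on the vertex set. Then K (dimension 2) consists of the simplices:

  0-simplices (10): [v_0], [v_1], [v_2], [v_3], [v_4], [v_5], [v_6], [v_7], [v_8], [v_9]
  1-simplices (30): (30 of them)
  2-simplices (20): (20 of them)

so the chain groups are C_0 ≅ Z^10, C_1 ≅ Z^30, C_2 ≅ Z^20.

The boundary map ∂_1: C_1 → C_0 is given by ∂[p,q] = [q] − [p].
This gives a 10×30 integer matrix of rank 9; reducing to Smith normal form yields diagonal entries (1,1,1,1,1,1,1,1,1).

The boundary map ∂_2: C_2 → C_1 sends each 2-simplex [p,q,r] to [q,r] − [p,r] + [p,q]. For instance
  ∂[v_3,v_4,v_6] = [v_4,v_6] − [v_3,v_6] + [v_3,v_4],
  ∂[v_1,v_7,v_8] = [v_7,v_8] − [v_1,v_8] + [v_1,v_7].
The resulting 30×20 matrix has rank 20, and its Smith normal form has invariant factors (1,1,1,1,1,1,1,1,1,1,1,1,1,1,1,1,1,1,1,2).

Computing H_k = (kernel of ∂_k) / (image of ∂_{k+1}):

  H_0: rank C_0 − rank ∂_1 = 10 − 9 = 1, and the invariant factors of ∂_1 are all 1, so H_0 ≅ Z.
  H_1: rank ker ∂_1 − rank ∂_2 = (30 − 9) − 20 = 1, and ∂_2 has invariant factor 2 > 1, so H_1 ≅ Z ⊕ Z/2.
  H_2: rank ker ∂_2 − rank ∂_3 = (20 − 20) − 0 = 0, and there is no ∂_3, so H_2 ≅ 0.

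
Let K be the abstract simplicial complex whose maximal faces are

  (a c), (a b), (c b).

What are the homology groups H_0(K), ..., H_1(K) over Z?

H_0 ≅ Z,  H_1 ≅ Z.

Order the vertices as a < b < c. Listing each simplex with vertices in this order, K has dimension 1 with simplices:

  0-simplices (3): a, b, c
  1-simplices (3): ab, ac, bc

Hence C_0 ≅ Z^3, C_1 ≅ Z^3.

The boundary map ∂_1: C_1 → C_0 is given by ∂[p,q] = [q] − [p].
This gives a 3×3 integer matrix of rank 2; reducing to Smith normal form yields diagonal entries (1,1).

Computing H_k = (kernel of ∂_k) / (image of ∂_{k+1}):

  H_0: rank C_0 − rank ∂_1 = 3 − 2 = 1, and the invariant factors of ∂_1 are all 1, so H_0 ≅ Z.
  H_1: rank ker ∂_1 − rank ∂_2 = (3 − 2) − 0 = 1, and there is no ∂_2, so H_1 ≅ Z.

As a check, the Euler characteristic is 3 − 3 = 0, which agrees with 1 − 1 = 0.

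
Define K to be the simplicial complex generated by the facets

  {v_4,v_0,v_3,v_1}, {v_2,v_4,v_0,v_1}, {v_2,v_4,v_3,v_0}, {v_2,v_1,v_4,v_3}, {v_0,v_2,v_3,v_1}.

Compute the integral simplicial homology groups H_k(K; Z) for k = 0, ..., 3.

K has 5 vertices, 10 edges, 10 triangles, 5 3-simplices.
rank ∂_0 = 0, rank ∂_1 = 4 ⇒ b_0 = 5 − 0 − 4 = 1; all invariant factors of ∂_1 are 1 so no torsion. So H_0 ≅ Z.
rank ∂_1 = 4, rank ∂_2 = 6 ⇒ b_1 = 10 − 4 − 6 = 0; all invariant factors of ∂_2 are 1 so no torsion. So H_1 ≅ 0.
rank ∂_2 = 6, rank ∂_3 = 4 ⇒ b_2 = 10 − 6 − 4 = 0; all invariant factors of ∂_3 are 1 so no torsion. So H_2 ≅ 0.
rank ∂_3 = 4, rank ∂_4 = 0 ⇒ b_3 = 5 − 4 − 0 = 1. So H_3 ≅ Z.

H_0 ≅ Z,  H_1 = 0,  H_2 = 0,  H_3 ≅ Z.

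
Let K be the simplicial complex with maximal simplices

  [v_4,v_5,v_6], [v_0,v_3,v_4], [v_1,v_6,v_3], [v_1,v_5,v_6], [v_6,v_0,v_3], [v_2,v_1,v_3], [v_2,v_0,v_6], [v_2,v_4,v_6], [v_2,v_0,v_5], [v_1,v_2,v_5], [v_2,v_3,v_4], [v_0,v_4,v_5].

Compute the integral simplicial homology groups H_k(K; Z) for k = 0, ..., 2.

H_0 = Z,  H_1 = Z/2,  H_2 = 0.

Fix the vertex order v_0 < v_1 < v_2 < v_3 < v_4 < v_5 < v_6 and write every simplex with vertices in increasing order. Then dim K = 2 and the simplices of K are:

  0-simplices (7): [v_0], [v_1], [v_2], [v_3], [v_4], [v_5], [v_6]
  1-simplices (18): (18 of them)
  2-simplices (12): (12 of them)

Hence C_0 ≅ Z^7, C_1 ≅ Z^18, C_2 ≅ Z^12.

∂_1: C_1 → C_0 sends each edge [p,q] (with p < q) to q − p. For instance
  ∂[v_0,v_6] = [v_6] − [v_0].
This gives a 7×18 integer matrix of rank 6; reducing to Smith normal form yields diagonal entries (1,1,1,1,1,1).

The boundary map ∂_2: C_2 → C_1 acts by ∂[p,q,r] = [q,r] − [p,r] + [p,q]. For instance
  ∂[v_0,v_4,v_5] = [v_4,v_5] − [v_0,v_5] + [v_0,v_4],
  ∂[v_4,v_5,v_6] = [v_5,v_6] − [v_4,v_6] + [v_4,v_5].
As a 18×12 matrix over Z this has rank 12, with invariant factors (1,1,1,1,1,1,1,1,1,1,1,2).

Reading off H_k = ker ∂_k / im ∂_{k+1}:

  H_0: rank C_0 − rank ∂_1 = 7 − 6 = 1, and the invariant factors of ∂_1 are all 1, so H_0 = Z.
  H_1: rank ker ∂_1 − rank ∂_2 = (18 − 6) − 12 = 0, and ∂_2 has invariant factor 2 > 1, so H_1 = Z/2.
  H_2: rank ker ∂_2 − rank ∂_3 = (12 − 12) − 0 = 0, and there is no ∂_3, so H_2 = 0.

As a check, the Euler characteristic is 7 − 18 + 12 = 1, which agrees with 1 − 0 + 0 = 1.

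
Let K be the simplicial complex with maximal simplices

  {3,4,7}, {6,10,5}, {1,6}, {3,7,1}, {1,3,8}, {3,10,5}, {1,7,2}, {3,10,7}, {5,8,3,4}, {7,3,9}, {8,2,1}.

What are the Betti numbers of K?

Fix the vertex order 1 < 2 < 3 < 4 < 5 < 6 < 7 < 8 < 9 < 10 and write every simplex with vertices in increasing order. Then dim K = 3 and the simplices of K are:

  0-simplices (10): [1], [2], [3], [4], [5], [6], [7], [8], [9], [10]
  1-simplices (22): [1,2], [1,3], [1,6], [1,7], [1,8], [2,7], [2,8], [3,4], [3,5], [3,7], [3,8], [3,9], [3,10], [4,5], [4,7], [4,8], [5,6], [5,8], [5,10], [6,10], [7,9], [7,10]
  2-simplices (13): [1,2,7], [1,2,8], [1,3,7], [1,3,8], [3,4,5], [3,4,7], [3,4,8], [3,5,8], [3,5,10], [3,7,9], [3,7,10], [4,5,8], [5,6,10]
  3-simplices (1): [3,4,5,8]

Hence C_0 ≅ Z^10, C_1 ≅ Z^22, C_2 ≅ Z^13, C_3 ≅ Z^1.

The boundary map ∂_1: C_1 → C_0 maps an edge to its endpoints' difference, ∂[p,q] = q − p. For instance
  ∂[1,2] = [2] − [1].
As a 10×22 matrix over Z this has rank 9, with invariant factors (1,1,1,1,1,1,1,1,1).

The boundary map ∂_2: C_2 → C_1 maps a triangle to the signed sum of its edges. For instance
  ∂[3,4,8] = [4,8] − [3,8] + [3,4],
  ∂[1,3,7] = [3,7] − [1,7] + [1,3].
The 22×13 boundary matrix has rank 12 and Smith normal form diag(1,1,1,1,1,1,1,1,1,1,1,1).

The boundary map ∂_3: C_3 → C_2 sends each 3-simplex σ to the alternating sum Σ_i (−1)^i (σ with its i-th vertex removed). For instance
  ∂[3,4,5,8] = [4,5,8] − [3,5,8] + [3,4,8] − [3,4,5].
As a 13×1 matrix over Z this has rank 1, with invariant factors (1).

From H_k ≅ ker(∂_k) / im(∂_{k+1}) we obtain:

  H_0: rank C_0 − rank ∂_1 = 10 − 9 = 1, and the invariant factors of ∂_1 are all 1, so H_0 = Z.
  H_1: rank ker ∂_1 − rank ∂_2 = (22 − 9) − 12 = 1, and the invariant factors of ∂_2 are all 1, so H_1 = Z.
  H_2: rank ker ∂_2 − rank ∂_3 = (13 − 12) − 1 = 0, and the invariant factors of ∂_3 are all 1, so H_2 = 0.
  H_3: rank ker ∂_3 − rank ∂_4 = (1 − 1) − 0 = 0, and there is no ∂_4, so H_3 = 0.

Hence the Betti numbers are b_0 = 1, b_1 = 1, b_2 = 0, b_3 = 0.

b_0 = 1, b_1 = 1, b_2 = 0, b_3 = 0.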